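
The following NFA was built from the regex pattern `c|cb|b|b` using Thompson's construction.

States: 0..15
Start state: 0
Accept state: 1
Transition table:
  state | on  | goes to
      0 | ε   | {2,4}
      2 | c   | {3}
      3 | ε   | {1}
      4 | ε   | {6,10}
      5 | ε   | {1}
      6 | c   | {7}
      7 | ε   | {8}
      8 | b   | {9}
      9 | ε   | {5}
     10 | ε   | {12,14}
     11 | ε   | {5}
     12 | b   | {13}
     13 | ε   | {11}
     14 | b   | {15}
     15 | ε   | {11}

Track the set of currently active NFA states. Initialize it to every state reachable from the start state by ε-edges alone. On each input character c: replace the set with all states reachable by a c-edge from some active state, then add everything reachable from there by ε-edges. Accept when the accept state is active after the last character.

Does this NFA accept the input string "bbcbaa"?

Answer: REJECT

Steps:
initial (ε-close {0}): {0,2,4,6,10,12,14}
'b' @ 1: {1,5,11,13,15}  (accept∈set)
'b' @ 2: {}  — dead — no transitions
rest 'cbaa' ignored (set empty)
end set {} — state 1 not in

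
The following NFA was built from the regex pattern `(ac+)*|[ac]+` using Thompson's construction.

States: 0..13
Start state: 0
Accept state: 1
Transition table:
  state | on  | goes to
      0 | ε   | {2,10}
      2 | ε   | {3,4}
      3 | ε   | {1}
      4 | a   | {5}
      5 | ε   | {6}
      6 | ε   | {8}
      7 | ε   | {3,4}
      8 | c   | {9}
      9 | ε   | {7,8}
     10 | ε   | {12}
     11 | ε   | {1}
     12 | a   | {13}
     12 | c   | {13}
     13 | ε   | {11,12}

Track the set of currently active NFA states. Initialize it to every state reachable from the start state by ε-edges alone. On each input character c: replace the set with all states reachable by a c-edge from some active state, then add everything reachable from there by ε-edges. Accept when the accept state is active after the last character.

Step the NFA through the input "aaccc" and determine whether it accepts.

S₀ = ε-closure({0}) = {0,1,2,3,4,10,12}
'a' @ 1: {1,5,6,8,11,12,13}  ✓accept
'a' @ 2: {1,11,12,13}  ✓accept
'c' @ 3: {1,11,12,13}  ✓accept
'c' @ 4: {1,11,12,13}  ✓accept
'c' @ 5: {1,11,12,13}  ✓accept
final: {1,11,12,13}; accept 1 in set

Answer: ACCEPT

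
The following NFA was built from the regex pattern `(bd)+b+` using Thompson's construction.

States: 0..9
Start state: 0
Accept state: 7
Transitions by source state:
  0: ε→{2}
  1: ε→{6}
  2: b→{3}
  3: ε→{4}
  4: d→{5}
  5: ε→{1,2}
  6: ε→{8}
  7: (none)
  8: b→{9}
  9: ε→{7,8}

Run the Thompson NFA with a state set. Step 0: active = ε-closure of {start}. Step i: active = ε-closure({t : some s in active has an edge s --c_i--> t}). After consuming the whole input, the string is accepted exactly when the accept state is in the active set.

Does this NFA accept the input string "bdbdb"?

Answer: ACCEPT

Steps:
initial (ε-close {0}): {0,2}
'b' @ 1: {3,4}
'd' @ 2: {1,2,5,6,8}
'b' @ 3: {3,4,7,8,9}  ✓accept
'd' @ 4: {1,2,5,6,8}
'b' @ 5: {3,4,7,8,9}  ✓accept
after full input: {3,4,7,8,9}  (accept=7 in)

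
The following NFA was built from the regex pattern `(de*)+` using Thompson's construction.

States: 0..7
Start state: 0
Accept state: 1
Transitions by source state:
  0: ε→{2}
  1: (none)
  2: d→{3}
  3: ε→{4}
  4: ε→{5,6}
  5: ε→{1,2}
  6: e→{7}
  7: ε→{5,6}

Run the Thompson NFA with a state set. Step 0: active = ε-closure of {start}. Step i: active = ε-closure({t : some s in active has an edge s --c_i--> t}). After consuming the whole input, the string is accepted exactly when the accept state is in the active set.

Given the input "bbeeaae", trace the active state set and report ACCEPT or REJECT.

Answer: REJECT

Derivation:
initial (ε-close {0}): {0,2}
'b' @ 1: {}  — no active states
rest 'beeaae' ignored (set empty)
end set {} — state 1 not in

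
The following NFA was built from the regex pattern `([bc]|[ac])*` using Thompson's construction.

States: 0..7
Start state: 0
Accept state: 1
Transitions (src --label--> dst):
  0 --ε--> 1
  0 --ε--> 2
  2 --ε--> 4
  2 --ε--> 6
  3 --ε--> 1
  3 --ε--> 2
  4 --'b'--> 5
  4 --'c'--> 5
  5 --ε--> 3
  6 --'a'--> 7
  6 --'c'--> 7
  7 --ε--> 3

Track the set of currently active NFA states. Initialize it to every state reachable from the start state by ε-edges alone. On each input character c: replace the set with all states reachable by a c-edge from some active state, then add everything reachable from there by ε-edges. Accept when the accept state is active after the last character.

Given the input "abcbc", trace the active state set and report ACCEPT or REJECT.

Answer: ACCEPT

Derivation:
S₀ = ε-closure({0}) = {0,1,2,4,6}
'a' @ 1: {1,2,3,4,6,7}  (accept∈set)
'b' @ 2: {1,2,3,4,5,6}  (accept∈set)
'c' @ 3: {1,2,3,4,5,6,7}  (accept∈set)
'b' @ 4: {1,2,3,4,5,6}  (accept∈set)
'c' @ 5: {1,2,3,4,5,6,7}  (accept∈set)
end set {1,2,3,4,5,6,7} — state 1 in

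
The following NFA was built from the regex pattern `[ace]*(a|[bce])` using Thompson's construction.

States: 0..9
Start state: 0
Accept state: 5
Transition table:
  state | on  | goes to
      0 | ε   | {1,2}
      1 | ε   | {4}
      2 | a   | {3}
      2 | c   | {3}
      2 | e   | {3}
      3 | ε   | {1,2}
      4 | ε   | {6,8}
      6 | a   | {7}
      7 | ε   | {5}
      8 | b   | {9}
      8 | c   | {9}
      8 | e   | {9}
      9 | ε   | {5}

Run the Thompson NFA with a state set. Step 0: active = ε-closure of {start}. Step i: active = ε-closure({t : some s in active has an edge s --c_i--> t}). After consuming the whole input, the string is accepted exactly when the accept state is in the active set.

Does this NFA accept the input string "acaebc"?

S₀ = ε-closure({0}) = {0,1,2,4,6,8}
'a' @ 1: {1,2,3,4,5,6,7,8}  (accept∈set)
'c' @ 2: {1,2,3,4,5,6,8,9}  (accept∈set)
'a' @ 3: {1,2,3,4,5,6,7,8}  (accept∈set)
'e' @ 4: {1,2,3,4,5,6,8,9}  (accept∈set)
'b' @ 5: {5,9}  (accept∈set)
'c' @ 6: {}  — state set empty
end set {} — state 5 not in

Answer: REJECT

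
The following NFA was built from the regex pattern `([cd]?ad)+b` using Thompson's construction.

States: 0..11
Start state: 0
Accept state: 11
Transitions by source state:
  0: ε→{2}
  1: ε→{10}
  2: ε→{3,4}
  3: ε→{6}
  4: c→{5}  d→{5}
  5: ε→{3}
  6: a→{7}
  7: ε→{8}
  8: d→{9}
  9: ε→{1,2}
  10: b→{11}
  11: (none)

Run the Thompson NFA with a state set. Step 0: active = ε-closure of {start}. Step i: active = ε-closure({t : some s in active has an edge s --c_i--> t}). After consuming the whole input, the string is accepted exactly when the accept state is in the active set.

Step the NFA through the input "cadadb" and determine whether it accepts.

Answer: ACCEPT

Derivation:
S₀ = ε-closure({0}) = {0,2,3,4,6}
'c' @ 1: {3,5,6}
'a' @ 2: {7,8}
'd' @ 3: {1,2,3,4,6,9,10}
'a' @ 4: {7,8}
'd' @ 5: {1,2,3,4,6,9,10}
'b' @ 6: {11}  ✓accept
end set {11} — state 11 in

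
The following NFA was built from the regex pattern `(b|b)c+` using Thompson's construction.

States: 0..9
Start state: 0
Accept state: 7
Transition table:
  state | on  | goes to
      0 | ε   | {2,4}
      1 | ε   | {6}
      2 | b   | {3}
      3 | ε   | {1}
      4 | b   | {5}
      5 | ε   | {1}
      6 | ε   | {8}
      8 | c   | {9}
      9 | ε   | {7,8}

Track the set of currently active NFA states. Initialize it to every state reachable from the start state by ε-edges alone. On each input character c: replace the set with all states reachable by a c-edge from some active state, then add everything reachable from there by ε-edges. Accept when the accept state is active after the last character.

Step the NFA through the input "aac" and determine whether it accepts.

start: ε-closure({0}) = {0,2,4}
'a' @ 1: {}  — no active states
rest 'ac' ignored (set empty)
final: {}; accept 7 not in set

Answer: REJECT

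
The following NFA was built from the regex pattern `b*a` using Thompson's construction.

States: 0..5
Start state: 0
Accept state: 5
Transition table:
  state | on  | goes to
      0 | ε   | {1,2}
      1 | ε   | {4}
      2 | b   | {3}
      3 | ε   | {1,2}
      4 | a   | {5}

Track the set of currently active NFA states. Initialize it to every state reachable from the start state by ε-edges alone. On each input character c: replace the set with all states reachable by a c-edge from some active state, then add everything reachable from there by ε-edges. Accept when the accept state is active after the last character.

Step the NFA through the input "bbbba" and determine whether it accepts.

initial (ε-close {0}): {0,1,2,4}
'b' @ 1: {1,2,3,4}
'b' @ 2: {1,2,3,4}
'b' @ 3: {1,2,3,4}
'b' @ 4: {1,2,3,4}
'a' @ 5: {5}  [accepting]
final: {5}; accept 5 in set

Answer: ACCEPT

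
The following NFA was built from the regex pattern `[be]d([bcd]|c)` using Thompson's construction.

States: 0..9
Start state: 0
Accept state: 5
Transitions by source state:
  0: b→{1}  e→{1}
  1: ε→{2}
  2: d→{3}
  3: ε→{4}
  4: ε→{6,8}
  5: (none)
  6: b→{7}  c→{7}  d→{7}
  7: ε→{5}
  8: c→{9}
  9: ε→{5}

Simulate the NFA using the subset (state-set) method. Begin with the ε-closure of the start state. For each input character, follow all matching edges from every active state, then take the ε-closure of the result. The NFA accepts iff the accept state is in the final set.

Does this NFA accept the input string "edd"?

S₀ = ε-closure({0}) = {0}
'e' @ 1: {1,2}
'd' @ 2: {3,4,6,8}
'd' @ 3: {5,7}  (accept∈set)
end set {5,7} — state 5 in

Answer: ACCEPT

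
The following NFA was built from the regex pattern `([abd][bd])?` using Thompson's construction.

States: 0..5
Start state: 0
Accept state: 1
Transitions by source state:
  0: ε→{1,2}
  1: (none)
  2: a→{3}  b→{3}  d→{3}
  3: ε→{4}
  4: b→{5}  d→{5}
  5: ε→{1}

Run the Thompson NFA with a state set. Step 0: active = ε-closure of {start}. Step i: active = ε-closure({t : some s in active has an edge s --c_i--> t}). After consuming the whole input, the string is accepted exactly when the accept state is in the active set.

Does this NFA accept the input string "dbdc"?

S₀ = ε-closure({0}) = {0,1,2}
'd' @ 1: {3,4}
'b' @ 2: {1,5}  (accept∈set)
'd' @ 3: {}  — state set empty
rest 'c' ignored (set empty)
end set {} — state 1 not in

Answer: REJECT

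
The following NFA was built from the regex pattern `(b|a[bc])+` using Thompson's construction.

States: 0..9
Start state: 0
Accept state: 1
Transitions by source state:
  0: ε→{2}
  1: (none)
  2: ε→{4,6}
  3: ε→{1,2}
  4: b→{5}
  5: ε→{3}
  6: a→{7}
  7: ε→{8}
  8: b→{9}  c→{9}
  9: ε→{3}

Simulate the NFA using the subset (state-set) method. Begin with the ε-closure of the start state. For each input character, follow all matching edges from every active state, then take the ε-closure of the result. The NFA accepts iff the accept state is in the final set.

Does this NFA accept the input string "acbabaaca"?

Answer: REJECT

Steps:
start: ε-closure({0}) = {0,2,4,6}
'a' @ 1: {7,8}
'c' @ 2: {1,2,3,4,6,9}  ✓accept
'b' @ 3: {1,2,3,4,5,6}  ✓accept
'a' @ 4: {7,8}
'b' @ 5: {1,2,3,4,6,9}  ✓accept
'a' @ 6: {7,8}
'a' @ 7: {}  — state set empty
rest 'ca' ignored (set empty)
after full input: {}  (accept=1 not in)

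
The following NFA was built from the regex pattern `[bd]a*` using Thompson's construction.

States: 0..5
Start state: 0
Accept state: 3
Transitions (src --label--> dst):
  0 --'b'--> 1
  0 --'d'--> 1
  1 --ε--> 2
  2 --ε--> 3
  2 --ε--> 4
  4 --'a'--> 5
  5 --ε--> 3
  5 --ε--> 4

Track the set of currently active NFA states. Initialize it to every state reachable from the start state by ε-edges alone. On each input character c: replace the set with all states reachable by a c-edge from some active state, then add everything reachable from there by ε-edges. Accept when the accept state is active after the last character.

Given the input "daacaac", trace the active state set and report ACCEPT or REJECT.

initial (ε-close {0}): {0}
'd' @ 1: {1,2,3,4}  (accept∈set)
'a' @ 2: {3,4,5}  (accept∈set)
'a' @ 3: {3,4,5}  (accept∈set)
'c' @ 4: {}  — state set empty
rest 'aac' ignored (set empty)
final: {}; accept 3 not in set

Answer: REJECT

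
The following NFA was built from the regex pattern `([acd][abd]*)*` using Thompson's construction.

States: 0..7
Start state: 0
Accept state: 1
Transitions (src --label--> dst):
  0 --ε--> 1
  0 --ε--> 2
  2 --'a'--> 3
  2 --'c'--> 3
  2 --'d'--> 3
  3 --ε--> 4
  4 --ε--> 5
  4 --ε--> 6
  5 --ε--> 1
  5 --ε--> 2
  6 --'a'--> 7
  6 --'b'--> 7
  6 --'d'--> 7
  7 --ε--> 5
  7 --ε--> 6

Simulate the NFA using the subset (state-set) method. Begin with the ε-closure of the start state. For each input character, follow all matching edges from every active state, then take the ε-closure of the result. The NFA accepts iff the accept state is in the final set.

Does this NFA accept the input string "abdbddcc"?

start: ε-closure({0}) = {0,1,2}
'a' @ 1: {1,2,3,4,5,6}  (accept∈set)
'b' @ 2: {1,2,5,6,7}  (accept∈set)
'd' @ 3: {1,2,3,4,5,6,7}  (accept∈set)
'b' @ 4: {1,2,5,6,7}  (accept∈set)
'd' @ 5: {1,2,3,4,5,6,7}  (accept∈set)
'd' @ 6: {1,2,3,4,5,6,7}  (accept∈set)
'c' @ 7: {1,2,3,4,5,6}  (accept∈set)
'c' @ 8: {1,2,3,4,5,6}  (accept∈set)
after full input: {1,2,3,4,5,6}  (accept=1 in)

Answer: ACCEPT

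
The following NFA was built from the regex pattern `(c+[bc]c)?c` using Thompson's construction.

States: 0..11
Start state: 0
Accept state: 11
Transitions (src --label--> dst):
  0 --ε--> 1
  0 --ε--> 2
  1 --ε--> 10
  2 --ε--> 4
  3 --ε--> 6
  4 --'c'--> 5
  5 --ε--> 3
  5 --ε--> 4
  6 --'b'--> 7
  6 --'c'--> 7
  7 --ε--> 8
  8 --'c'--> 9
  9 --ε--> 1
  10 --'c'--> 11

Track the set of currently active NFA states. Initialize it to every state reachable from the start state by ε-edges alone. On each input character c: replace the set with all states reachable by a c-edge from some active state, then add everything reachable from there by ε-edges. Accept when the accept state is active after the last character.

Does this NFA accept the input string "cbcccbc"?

S₀ = ε-closure({0}) = {0,1,2,4,10}
'c' @ 1: {3,4,5,6,11}  (accept∈set)
'b' @ 2: {7,8}
'c' @ 3: {1,9,10}
'c' @ 4: {11}  (accept∈set)
'c' @ 5: {}  — state set empty
rest 'bc' ignored (set empty)
final: {}; accept 11 not in set

Answer: REJECT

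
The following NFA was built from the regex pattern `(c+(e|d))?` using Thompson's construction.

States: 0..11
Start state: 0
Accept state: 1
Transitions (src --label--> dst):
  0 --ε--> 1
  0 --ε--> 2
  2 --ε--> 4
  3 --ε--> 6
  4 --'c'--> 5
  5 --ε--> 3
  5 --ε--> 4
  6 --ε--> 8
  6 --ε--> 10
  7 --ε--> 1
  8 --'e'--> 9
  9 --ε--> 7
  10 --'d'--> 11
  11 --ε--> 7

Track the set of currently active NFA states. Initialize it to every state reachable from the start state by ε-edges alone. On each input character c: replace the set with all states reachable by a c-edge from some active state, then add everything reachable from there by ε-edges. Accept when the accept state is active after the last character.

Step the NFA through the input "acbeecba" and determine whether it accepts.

S₀ = ε-closure({0}) = {0,1,2,4}
'a' @ 1: {}  — no active states
rest 'cbeecba' ignored (set empty)
final: {}; accept 1 not in set

Answer: REJECT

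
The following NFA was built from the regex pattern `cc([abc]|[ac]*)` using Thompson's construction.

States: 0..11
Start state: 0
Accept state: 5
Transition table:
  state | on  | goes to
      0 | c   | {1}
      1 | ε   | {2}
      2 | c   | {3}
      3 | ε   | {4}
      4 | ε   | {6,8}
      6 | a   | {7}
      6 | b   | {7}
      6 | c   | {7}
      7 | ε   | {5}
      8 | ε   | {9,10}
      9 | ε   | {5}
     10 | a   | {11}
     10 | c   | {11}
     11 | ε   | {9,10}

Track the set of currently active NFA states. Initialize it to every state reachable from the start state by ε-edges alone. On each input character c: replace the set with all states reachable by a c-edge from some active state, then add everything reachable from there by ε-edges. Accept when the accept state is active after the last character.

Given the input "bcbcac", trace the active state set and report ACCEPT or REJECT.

Answer: REJECT

Trace:
S₀ = ε-closure({0}) = {0}
'b' @ 1: {}  — dead — no transitions
rest 'cbcac' ignored (set empty)
end set {} — state 5 not in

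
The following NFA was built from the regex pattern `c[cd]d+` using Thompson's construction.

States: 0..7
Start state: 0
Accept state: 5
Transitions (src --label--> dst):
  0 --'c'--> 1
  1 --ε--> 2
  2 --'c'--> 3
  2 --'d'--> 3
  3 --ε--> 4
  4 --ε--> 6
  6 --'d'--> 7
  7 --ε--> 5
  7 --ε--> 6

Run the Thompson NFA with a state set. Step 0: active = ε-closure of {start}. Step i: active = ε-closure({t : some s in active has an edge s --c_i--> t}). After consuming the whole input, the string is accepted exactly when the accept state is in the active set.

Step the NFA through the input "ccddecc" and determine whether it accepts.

Answer: REJECT

Derivation:
initial (ε-close {0}): {0}
'c' @ 1: {1,2}
'c' @ 2: {3,4,6}
'd' @ 3: {5,6,7}  (accept∈set)
'd' @ 4: {5,6,7}  (accept∈set)
'e' @ 5: {}  — state set empty
rest 'cc' ignored (set empty)
after full input: {}  (accept=5 not in)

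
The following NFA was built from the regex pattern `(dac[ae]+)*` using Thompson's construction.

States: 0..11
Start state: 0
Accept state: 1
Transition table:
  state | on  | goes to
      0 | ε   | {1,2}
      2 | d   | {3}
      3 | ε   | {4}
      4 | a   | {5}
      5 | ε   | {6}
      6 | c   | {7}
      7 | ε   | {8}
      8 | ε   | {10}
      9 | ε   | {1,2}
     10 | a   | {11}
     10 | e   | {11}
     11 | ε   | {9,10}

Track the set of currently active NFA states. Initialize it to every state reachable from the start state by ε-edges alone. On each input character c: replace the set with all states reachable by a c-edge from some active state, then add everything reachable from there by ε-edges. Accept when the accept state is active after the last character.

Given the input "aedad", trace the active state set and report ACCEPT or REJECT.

Answer: REJECT

Derivation:
S₀ = ε-closure({0}) = {0,1,2}
'a' @ 1: {}  — state set empty
rest 'edad' ignored (set empty)
final: {}; accept 1 not in set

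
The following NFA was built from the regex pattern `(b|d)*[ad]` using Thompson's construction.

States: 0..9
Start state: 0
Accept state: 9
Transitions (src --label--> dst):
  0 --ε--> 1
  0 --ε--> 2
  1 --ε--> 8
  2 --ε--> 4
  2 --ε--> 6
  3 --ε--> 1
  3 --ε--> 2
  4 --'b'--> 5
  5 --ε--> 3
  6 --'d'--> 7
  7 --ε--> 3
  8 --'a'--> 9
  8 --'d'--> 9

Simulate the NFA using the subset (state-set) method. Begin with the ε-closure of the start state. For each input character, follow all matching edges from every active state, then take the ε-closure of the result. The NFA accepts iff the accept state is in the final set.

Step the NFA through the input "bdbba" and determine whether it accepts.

S₀ = ε-closure({0}) = {0,1,2,4,6,8}
'b' @ 1: {1,2,3,4,5,6,8}
'd' @ 2: {1,2,3,4,6,7,8,9}  ✓accept
'b' @ 3: {1,2,3,4,5,6,8}
'b' @ 4: {1,2,3,4,5,6,8}
'a' @ 5: {9}  ✓accept
final: {9}; accept 9 in set

Answer: ACCEPT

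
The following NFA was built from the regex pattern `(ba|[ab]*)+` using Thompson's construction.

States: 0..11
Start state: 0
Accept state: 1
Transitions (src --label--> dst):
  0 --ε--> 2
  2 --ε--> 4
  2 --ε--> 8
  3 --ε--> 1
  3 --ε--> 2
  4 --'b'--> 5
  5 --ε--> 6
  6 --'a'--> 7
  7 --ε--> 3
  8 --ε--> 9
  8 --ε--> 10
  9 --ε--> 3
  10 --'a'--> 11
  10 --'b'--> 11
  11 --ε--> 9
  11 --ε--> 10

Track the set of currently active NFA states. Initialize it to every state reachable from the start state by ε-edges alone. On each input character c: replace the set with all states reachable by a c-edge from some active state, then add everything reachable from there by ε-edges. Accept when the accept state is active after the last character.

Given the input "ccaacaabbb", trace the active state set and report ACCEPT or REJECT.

Answer: REJECT

Derivation:
S₀ = ε-closure({0}) = {0,1,2,3,4,8,9,10}
'c' @ 1: {}  — state set empty
rest 'caacaabbb' ignored (set empty)
after full input: {}  (accept=1 not in)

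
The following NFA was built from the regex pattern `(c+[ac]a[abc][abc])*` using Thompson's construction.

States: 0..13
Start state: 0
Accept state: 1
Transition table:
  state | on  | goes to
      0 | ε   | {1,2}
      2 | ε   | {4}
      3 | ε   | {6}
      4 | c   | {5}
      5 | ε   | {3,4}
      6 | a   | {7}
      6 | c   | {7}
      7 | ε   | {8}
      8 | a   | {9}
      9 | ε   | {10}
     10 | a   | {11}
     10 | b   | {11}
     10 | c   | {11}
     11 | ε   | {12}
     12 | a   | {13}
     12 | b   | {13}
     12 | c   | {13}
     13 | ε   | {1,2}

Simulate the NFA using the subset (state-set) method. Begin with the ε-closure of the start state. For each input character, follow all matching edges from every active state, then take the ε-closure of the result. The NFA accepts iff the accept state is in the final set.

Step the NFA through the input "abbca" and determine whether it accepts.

Answer: REJECT

Trace:
initial (ε-close {0}): {0,1,2,4}
'a' @ 1: {}  — no active states
rest 'bbca' ignored (set empty)
after full input: {}  (accept=1 not in)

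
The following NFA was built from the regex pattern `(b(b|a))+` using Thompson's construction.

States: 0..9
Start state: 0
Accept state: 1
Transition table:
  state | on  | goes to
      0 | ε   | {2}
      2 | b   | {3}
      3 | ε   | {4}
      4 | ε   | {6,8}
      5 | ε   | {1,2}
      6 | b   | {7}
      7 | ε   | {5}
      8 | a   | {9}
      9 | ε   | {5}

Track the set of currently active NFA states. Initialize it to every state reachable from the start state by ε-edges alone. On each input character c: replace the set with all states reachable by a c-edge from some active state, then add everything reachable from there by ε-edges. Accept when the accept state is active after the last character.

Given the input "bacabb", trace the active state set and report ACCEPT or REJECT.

start: ε-closure({0}) = {0,2}
'b' @ 1: {3,4,6,8}
'a' @ 2: {1,2,5,9}  ✓accept
'c' @ 3: {}  — no active states
rest 'abb' ignored (set empty)
after full input: {}  (accept=1 not in)

Answer: REJECT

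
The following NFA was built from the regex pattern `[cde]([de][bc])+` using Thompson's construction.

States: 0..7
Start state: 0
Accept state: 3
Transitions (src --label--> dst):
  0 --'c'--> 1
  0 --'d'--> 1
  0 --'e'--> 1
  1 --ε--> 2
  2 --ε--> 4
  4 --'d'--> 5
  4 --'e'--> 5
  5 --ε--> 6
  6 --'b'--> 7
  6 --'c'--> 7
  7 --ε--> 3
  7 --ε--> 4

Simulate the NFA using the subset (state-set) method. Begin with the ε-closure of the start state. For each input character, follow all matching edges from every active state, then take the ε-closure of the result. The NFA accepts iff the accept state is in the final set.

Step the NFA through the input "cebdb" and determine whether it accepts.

start: ε-closure({0}) = {0}
'c' @ 1: {1,2,4}
'e' @ 2: {5,6}
'b' @ 3: {3,4,7}  ✓accept
'd' @ 4: {5,6}
'b' @ 5: {3,4,7}  ✓accept
after full input: {3,4,7}  (accept=3 in)

Answer: ACCEPT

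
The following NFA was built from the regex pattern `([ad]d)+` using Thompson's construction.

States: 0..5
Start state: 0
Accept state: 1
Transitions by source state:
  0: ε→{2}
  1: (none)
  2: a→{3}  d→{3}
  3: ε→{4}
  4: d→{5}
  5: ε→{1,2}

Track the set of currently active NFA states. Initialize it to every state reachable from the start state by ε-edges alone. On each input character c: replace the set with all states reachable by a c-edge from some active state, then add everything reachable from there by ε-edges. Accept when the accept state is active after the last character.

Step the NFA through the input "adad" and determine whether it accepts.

Answer: ACCEPT

Steps:
initial (ε-close {0}): {0,2}
'a' @ 1: {3,4}
'd' @ 2: {1,2,5}  (accept∈set)
'a' @ 3: {3,4}
'd' @ 4: {1,2,5}  (accept∈set)
end set {1,2,5} — state 1 in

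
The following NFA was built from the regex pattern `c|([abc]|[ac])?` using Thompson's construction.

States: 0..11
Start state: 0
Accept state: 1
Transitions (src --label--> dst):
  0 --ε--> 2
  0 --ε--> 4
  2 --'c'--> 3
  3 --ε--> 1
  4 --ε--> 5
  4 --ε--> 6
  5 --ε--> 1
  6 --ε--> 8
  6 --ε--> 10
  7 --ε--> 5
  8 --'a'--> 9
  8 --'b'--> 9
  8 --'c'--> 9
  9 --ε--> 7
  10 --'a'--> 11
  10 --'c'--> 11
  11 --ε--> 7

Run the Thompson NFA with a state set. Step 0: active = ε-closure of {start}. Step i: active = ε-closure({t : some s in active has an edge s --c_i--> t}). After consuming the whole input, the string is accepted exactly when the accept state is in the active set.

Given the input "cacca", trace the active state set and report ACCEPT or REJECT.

start: ε-closure({0}) = {0,1,2,4,5,6,8,10}
'c' @ 1: {1,3,5,7,9,11}  (accept∈set)
'a' @ 2: {}  — state set empty
rest 'cca' ignored (set empty)
end set {} — state 1 not in

Answer: REJECT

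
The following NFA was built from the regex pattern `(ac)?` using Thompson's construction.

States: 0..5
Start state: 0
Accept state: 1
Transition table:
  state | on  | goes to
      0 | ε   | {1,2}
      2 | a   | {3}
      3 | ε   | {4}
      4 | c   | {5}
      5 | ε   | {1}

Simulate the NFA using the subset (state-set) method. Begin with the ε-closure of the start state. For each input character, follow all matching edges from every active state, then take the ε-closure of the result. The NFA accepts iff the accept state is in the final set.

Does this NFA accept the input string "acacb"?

start: ε-closure({0}) = {0,1,2}
'a' @ 1: {3,4}
'c' @ 2: {1,5}  (accept∈set)
'a' @ 3: {}  — dead — no transitions
rest 'cb' ignored (set empty)
end set {} — state 1 not in

Answer: REJECT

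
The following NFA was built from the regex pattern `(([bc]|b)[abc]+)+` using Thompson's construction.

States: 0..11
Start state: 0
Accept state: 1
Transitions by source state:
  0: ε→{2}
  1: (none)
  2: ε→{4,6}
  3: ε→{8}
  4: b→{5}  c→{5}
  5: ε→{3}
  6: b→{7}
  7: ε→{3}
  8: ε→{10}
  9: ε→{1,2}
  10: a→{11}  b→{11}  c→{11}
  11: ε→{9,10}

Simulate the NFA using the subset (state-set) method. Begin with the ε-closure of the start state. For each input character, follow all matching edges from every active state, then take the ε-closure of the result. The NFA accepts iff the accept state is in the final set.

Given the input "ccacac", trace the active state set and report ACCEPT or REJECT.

Answer: ACCEPT

Steps:
initial (ε-close {0}): {0,2,4,6}
'c' @ 1: {3,5,8,10}
'c' @ 2: {1,2,4,6,9,10,11}  ✓accept
'a' @ 3: {1,2,4,6,9,10,11}  ✓accept
'c' @ 4: {1,2,3,4,5,6,8,9,10,11}  ✓accept
'a' @ 5: {1,2,4,6,9,10,11}  ✓accept
'c' @ 6: {1,2,3,4,5,6,8,9,10,11}  ✓accept
after full input: {1,2,3,4,5,6,8,9,10,11}  (accept=1 in)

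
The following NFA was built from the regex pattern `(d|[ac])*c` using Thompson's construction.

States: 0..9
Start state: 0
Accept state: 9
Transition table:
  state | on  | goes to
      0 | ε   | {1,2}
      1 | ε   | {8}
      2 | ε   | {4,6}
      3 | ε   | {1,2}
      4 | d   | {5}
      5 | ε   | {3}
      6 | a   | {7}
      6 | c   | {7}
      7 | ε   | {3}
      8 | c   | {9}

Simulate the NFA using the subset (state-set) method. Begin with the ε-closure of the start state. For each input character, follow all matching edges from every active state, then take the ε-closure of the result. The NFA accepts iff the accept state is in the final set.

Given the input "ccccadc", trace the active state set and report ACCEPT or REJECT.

S₀ = ε-closure({0}) = {0,1,2,4,6,8}
'c' @ 1: {1,2,3,4,6,7,8,9}  ✓accept
'c' @ 2: {1,2,3,4,6,7,8,9}  ✓accept
'c' @ 3: {1,2,3,4,6,7,8,9}  ✓accept
'c' @ 4: {1,2,3,4,6,7,8,9}  ✓accept
'a' @ 5: {1,2,3,4,6,7,8}
'd' @ 6: {1,2,3,4,5,6,8}
'c' @ 7: {1,2,3,4,6,7,8,9}  ✓accept
final: {1,2,3,4,6,7,8,9}; accept 9 in set

Answer: ACCEPT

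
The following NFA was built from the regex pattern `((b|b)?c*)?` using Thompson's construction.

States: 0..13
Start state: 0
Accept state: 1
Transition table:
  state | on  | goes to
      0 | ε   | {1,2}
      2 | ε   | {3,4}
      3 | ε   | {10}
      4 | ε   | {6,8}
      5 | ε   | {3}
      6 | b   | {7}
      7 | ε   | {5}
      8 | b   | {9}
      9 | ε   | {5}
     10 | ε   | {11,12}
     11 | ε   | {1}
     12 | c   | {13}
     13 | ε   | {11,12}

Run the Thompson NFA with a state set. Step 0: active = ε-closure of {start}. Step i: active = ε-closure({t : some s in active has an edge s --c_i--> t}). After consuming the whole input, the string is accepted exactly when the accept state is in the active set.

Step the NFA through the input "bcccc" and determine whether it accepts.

S₀ = ε-closure({0}) = {0,1,2,3,4,6,8,10,11,12}
'b' @ 1: {1,3,5,7,9,10,11,12}  ✓accept
'c' @ 2: {1,11,12,13}  ✓accept
'c' @ 3: {1,11,12,13}  ✓accept
'c' @ 4: {1,11,12,13}  ✓accept
'c' @ 5: {1,11,12,13}  ✓accept
final: {1,11,12,13}; accept 1 in set

Answer: ACCEPT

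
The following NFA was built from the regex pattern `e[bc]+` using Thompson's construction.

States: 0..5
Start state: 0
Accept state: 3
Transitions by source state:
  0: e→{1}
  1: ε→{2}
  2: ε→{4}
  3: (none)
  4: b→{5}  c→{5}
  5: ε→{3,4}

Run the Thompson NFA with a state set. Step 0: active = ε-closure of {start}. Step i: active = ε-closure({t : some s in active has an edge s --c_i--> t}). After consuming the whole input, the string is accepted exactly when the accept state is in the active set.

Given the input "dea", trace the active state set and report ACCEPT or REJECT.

start: ε-closure({0}) = {0}
'd' @ 1: {}  — state set empty
rest 'ea' ignored (set empty)
final: {}; accept 3 not in set

Answer: REJECT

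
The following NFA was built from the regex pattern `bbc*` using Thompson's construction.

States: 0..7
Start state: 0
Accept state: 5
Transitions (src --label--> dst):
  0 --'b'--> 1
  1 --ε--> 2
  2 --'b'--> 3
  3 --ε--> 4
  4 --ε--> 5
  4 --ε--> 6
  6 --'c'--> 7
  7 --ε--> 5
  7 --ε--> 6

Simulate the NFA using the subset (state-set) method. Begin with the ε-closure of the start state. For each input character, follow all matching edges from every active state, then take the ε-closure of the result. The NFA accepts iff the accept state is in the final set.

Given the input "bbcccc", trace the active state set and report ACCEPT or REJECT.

start: ε-closure({0}) = {0}
'b' @ 1: {1,2}
'b' @ 2: {3,4,5,6}  ✓accept
'c' @ 3: {5,6,7}  ✓accept
'c' @ 4: {5,6,7}  ✓accept
'c' @ 5: {5,6,7}  ✓accept
'c' @ 6: {5,6,7}  ✓accept
after full input: {5,6,7}  (accept=5 in)

Answer: ACCEPT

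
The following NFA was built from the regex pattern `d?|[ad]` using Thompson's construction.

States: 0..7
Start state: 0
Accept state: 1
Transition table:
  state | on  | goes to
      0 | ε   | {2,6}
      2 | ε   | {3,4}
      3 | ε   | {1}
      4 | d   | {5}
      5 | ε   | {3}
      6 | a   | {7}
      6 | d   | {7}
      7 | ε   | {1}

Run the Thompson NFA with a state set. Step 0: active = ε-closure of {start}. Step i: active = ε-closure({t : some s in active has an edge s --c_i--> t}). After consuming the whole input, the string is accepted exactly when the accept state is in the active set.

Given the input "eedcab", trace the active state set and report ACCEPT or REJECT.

initial (ε-close {0}): {0,1,2,3,4,6}
'e' @ 1: {}  — state set empty
rest 'edcab' ignored (set empty)
after full input: {}  (accept=1 not in)

Answer: REJECT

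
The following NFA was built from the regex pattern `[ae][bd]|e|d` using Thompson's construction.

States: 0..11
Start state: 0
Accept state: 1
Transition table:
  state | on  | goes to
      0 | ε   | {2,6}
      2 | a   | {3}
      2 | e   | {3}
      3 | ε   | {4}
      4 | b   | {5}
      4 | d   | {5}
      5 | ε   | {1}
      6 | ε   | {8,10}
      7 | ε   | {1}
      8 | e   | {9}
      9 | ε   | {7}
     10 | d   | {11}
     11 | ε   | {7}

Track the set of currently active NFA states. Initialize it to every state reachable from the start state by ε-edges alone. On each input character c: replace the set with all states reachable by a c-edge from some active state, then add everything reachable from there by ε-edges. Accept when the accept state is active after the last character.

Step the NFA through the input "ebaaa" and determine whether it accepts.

Answer: REJECT

Derivation:
initial (ε-close {0}): {0,2,6,8,10}
'e' @ 1: {1,3,4,7,9}  (accept∈set)
'b' @ 2: {1,5}  (accept∈set)
'a' @ 3: {}  — dead — no transitions
rest 'aa' ignored (set empty)
final: {}; accept 1 not in set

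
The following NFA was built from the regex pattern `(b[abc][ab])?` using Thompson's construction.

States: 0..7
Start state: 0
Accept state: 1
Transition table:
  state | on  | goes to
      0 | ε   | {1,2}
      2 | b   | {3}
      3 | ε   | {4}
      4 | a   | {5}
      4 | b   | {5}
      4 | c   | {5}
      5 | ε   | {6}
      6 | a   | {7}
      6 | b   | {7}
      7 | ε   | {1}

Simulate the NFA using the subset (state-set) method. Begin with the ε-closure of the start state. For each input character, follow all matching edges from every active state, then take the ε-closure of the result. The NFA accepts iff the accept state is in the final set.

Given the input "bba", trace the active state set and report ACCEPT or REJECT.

Answer: ACCEPT

Trace:
S₀ = ε-closure({0}) = {0,1,2}
'b' @ 1: {3,4}
'b' @ 2: {5,6}
'a' @ 3: {1,7}  ✓accept
end set {1,7} — state 1 in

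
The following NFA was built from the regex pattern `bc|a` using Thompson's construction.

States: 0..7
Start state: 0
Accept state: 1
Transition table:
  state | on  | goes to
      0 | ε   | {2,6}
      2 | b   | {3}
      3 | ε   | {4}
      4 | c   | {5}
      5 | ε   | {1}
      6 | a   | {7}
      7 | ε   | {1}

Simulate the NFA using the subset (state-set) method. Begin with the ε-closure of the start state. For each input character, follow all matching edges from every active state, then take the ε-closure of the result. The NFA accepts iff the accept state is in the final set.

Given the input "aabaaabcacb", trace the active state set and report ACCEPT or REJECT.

start: ε-closure({0}) = {0,2,6}
'a' @ 1: {1,7}  [accepting]
'a' @ 2: {}  — no active states
rest 'baaabcacb' ignored (set empty)
end set {} — state 1 not in

Answer: REJECT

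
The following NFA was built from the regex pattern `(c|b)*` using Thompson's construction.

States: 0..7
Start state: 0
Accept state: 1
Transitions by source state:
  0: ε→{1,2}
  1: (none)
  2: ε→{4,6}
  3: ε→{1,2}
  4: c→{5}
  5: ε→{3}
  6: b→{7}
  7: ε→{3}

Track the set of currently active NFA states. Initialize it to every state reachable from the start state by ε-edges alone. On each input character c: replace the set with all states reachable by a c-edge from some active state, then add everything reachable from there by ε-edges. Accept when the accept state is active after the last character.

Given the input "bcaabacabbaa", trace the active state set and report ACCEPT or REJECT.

initial (ε-close {0}): {0,1,2,4,6}
'b' @ 1: {1,2,3,4,6,7}  ✓accept
'c' @ 2: {1,2,3,4,5,6}  ✓accept
'a' @ 3: {}  — dead — no transitions
rest 'abacabbaa' ignored (set empty)
end set {} — state 1 not in

Answer: REJECT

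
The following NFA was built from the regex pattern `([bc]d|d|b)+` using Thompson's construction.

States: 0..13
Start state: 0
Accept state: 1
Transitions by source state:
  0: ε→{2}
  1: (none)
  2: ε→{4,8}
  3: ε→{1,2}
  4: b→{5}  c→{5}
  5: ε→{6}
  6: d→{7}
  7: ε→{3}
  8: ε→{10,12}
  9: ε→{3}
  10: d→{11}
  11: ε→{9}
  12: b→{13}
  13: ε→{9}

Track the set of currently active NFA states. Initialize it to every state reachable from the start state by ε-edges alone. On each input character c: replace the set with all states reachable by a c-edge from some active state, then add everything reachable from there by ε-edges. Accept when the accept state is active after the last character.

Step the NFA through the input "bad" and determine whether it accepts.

S₀ = ε-closure({0}) = {0,2,4,8,10,12}
'b' @ 1: {1,2,3,4,5,6,8,9,10,12,13}  ✓accept
'a' @ 2: {}  — state set empty
rest 'd' ignored (set empty)
end set {} — state 1 not in

Answer: REJECT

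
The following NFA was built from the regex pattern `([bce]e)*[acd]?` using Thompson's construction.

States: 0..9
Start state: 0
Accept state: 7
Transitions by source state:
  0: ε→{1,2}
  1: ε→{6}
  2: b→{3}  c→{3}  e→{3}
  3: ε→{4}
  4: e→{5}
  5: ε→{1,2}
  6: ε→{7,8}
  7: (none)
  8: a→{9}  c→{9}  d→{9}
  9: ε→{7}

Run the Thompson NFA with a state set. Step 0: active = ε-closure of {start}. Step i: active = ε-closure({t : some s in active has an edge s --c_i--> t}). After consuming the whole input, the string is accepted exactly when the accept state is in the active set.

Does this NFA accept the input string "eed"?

Answer: ACCEPT

Trace:
start: ε-closure({0}) = {0,1,2,6,7,8}
'e' @ 1: {3,4}
'e' @ 2: {1,2,5,6,7,8}  [accepting]
'd' @ 3: {7,9}  [accepting]
after full input: {7,9}  (accept=7 in)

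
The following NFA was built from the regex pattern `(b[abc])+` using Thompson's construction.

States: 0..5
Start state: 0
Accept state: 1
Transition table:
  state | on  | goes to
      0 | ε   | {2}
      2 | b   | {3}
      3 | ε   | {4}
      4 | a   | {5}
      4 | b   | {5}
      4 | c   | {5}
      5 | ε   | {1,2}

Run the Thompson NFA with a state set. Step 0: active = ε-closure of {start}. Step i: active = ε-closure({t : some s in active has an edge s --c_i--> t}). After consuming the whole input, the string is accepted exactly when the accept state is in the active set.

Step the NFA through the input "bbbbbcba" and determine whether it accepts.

Answer: ACCEPT

Trace:
start: ε-closure({0}) = {0,2}
'b' @ 1: {3,4}
'b' @ 2: {1,2,5}  [accepting]
'b' @ 3: {3,4}
'b' @ 4: {1,2,5}  [accepting]
'b' @ 5: {3,4}
'c' @ 6: {1,2,5}  [accepting]
'b' @ 7: {3,4}
'a' @ 8: {1,2,5}  [accepting]
end set {1,2,5} — state 1 in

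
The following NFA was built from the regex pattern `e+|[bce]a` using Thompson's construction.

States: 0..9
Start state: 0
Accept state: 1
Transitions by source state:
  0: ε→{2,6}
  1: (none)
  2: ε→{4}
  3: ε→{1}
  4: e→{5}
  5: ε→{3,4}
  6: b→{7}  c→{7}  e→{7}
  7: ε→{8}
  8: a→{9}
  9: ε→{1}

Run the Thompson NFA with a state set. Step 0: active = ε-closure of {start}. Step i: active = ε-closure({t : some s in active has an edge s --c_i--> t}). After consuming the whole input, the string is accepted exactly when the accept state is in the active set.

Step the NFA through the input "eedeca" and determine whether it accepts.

Answer: REJECT

Steps:
start: ε-closure({0}) = {0,2,4,6}
'e' @ 1: {1,3,4,5,7,8}  ✓accept
'e' @ 2: {1,3,4,5}  ✓accept
'd' @ 3: {}  — no active states
rest 'eca' ignored (set empty)
after full input: {}  (accept=1 not in)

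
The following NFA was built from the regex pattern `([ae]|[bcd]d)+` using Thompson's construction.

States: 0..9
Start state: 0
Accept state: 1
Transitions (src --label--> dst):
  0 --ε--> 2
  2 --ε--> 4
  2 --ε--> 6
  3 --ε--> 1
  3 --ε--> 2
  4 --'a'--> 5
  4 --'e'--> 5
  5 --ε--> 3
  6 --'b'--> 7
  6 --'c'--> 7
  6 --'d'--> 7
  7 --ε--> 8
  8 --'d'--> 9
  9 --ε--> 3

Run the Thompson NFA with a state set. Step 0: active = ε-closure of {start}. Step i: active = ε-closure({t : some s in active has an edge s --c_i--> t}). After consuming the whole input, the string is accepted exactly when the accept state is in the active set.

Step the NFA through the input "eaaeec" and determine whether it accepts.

initial (ε-close {0}): {0,2,4,6}
'e' @ 1: {1,2,3,4,5,6}  (accept∈set)
'a' @ 2: {1,2,3,4,5,6}  (accept∈set)
'a' @ 3: {1,2,3,4,5,6}  (accept∈set)
'e' @ 4: {1,2,3,4,5,6}  (accept∈set)
'e' @ 5: {1,2,3,4,5,6}  (accept∈set)
'c' @ 6: {7,8}
end set {7,8} — state 1 not in

Answer: REJECT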